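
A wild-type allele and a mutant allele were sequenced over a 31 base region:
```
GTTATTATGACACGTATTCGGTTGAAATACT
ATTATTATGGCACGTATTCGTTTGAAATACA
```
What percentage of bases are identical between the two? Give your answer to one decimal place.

Mismatches at positions 1, 10, 21, 31 (1-based): 4 of 31.
Identical positions: 27/31 = 87.1% → 87.1%.

87.1%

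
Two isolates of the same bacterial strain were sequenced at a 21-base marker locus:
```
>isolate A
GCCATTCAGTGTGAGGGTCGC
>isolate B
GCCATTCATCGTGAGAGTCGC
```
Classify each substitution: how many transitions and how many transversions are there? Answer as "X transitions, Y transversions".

2 transitions, 1 transversion

Mismatches (1-based):
base 9: G→T (purine→pyrimidine, transversion)
base 10: T→C (pyrimidine→pyrimidine, transition)
base 16: G→A (purine→purine, transition)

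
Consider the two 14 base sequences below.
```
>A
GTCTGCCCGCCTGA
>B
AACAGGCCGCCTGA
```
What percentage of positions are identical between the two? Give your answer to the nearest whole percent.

71%

Mismatches at positions 1, 2, 4, 6 (1-based): 4 of 14.
Identical positions: 10/14 = 71.43% → 71%.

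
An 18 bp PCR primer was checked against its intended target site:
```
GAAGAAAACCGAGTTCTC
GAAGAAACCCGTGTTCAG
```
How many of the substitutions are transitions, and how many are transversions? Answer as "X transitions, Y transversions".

0 transitions, 4 transversions

Transitions (purine↔purine or pyrimidine↔pyrimidine): none.
Transversions (purine↔pyrimidine): 8 A→C, 12 A→T, 17 T→A, 18 C→G.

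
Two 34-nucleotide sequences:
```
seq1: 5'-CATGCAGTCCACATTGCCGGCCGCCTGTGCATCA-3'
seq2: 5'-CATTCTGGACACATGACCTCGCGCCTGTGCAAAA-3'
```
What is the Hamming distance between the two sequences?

11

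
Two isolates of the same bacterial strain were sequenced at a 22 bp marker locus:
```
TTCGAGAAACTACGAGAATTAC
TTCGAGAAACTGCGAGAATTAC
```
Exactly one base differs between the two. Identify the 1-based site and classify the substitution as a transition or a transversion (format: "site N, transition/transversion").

site 12, transition

The sequences differ only at site 12: A→G (purine→purine), a transition.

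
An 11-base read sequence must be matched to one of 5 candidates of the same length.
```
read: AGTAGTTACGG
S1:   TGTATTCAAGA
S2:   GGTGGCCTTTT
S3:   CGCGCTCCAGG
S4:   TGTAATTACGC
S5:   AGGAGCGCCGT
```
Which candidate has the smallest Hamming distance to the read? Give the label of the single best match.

S4

Hamming distances to read — S1: 5; S2: 8; S3: 7; S4: 3; S5: 5.
Smallest is S4 with 3 mismatches.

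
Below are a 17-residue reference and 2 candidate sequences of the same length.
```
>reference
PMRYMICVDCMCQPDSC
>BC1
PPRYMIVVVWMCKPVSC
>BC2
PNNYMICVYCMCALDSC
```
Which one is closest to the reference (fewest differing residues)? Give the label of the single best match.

Hamming distances to reference — BC1: 6; BC2: 5.
Smallest is BC2 with 5 mismatches.

BC2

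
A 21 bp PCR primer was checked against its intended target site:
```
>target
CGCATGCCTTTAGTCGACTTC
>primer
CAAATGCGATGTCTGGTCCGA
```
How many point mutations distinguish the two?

12

Comparing position by position, 12 positions differ: 2 (G/A), 3 (C/A), 8 (C/G), 9 (T/A), 11 (T/G), 12 (A/T), 13 (G/C), 15 (C/G), 17 (A/T), 19 (T/C), 20 (T/G), 21 (C/A).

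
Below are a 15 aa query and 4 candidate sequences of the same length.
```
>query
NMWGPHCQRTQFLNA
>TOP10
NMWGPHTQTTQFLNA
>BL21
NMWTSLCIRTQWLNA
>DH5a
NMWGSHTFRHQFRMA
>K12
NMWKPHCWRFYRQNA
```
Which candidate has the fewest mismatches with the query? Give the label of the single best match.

TOP10

Hamming distances to query — TOP10: 2; BL21: 5; DH5a: 6; K12: 6.
Smallest is TOP10 with 2 mismatches.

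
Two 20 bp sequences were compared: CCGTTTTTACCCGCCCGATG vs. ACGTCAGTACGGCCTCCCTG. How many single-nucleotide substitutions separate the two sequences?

10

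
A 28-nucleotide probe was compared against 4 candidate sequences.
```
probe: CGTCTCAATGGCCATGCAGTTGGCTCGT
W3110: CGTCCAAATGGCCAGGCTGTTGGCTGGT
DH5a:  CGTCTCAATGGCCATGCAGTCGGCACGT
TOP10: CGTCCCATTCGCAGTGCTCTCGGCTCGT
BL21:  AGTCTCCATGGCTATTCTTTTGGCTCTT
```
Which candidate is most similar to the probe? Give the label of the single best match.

DH5a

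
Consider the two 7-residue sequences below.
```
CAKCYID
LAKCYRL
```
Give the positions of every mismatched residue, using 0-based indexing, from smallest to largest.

Differences at position 0 (C→L), position 5 (I→R), position 6 (D→L).

0, 5, 6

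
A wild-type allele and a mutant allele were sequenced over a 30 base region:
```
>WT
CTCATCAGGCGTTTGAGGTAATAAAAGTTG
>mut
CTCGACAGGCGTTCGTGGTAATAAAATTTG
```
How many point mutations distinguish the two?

5

The sequences differ at positions 4, 5, 14, 16, 27 (1-based) — 5 in total.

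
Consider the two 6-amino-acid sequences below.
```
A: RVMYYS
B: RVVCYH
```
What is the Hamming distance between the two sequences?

3

Mismatches (1-based): position 3: M→V; position 4: Y→C; position 6: S→H.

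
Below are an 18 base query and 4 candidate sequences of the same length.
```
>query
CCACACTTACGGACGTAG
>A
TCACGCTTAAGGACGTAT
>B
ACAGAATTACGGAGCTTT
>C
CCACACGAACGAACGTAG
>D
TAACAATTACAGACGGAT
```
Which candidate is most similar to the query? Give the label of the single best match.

C

Hamming distances to query — A: 4; B: 7; C: 3; D: 6.
Smallest is C with 3 mismatches.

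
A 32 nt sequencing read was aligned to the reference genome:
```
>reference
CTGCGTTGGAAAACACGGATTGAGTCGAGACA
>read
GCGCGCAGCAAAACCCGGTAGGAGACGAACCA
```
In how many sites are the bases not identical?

12

Comparing position by position, 12 sites differ: 1 (C/G), 2 (T/C), 6 (T/C), 7 (T/A), 9 (G/C), 15 (A/C), 19 (A/T), 20 (T/A), 21 (T/G), 25 (T/A), 29 (G/A), 30 (A/C).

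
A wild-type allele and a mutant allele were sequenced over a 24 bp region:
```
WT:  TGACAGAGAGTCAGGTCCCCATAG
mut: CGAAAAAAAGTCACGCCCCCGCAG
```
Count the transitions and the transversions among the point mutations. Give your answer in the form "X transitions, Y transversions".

6 transitions, 2 transversions

Transitions (purine↔purine or pyrimidine↔pyrimidine): 1 T→C, 6 G→A, 8 G→A, 16 T→C, 21 A→G, 22 T→C.
Transversions (purine↔pyrimidine): 4 C→A, 14 G→C.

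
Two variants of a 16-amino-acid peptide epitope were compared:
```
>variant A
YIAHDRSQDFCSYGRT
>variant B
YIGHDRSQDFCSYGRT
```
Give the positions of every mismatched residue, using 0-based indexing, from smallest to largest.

Scanning 0-based: 2: A/G.

2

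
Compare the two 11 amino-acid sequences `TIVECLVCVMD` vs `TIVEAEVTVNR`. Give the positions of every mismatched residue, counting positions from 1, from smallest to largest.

Scanning 1-based: 5: C/A; 6: L/E; 8: C/T; 10: M/N; 11: D/R.

5, 6, 8, 10, 11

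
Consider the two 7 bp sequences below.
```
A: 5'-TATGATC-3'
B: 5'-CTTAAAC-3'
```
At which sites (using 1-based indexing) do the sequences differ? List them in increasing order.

Differences at site 1 (T→C), site 2 (A→T), site 4 (G→A), site 6 (T→A).

1, 2, 4, 6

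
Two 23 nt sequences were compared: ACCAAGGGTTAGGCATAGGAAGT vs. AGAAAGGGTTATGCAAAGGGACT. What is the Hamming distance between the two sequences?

6

The sequences differ at positions 2, 3, 12, 16, 20, 22 (1-based) — 6 in total.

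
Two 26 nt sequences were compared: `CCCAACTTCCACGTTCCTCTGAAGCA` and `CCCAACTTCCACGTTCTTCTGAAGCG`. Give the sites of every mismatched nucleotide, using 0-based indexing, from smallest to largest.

Scanning 0-based: 16: C/T; 25: A/G.

16, 25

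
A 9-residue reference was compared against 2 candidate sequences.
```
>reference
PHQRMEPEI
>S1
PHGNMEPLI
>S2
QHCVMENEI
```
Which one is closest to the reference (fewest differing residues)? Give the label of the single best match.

S1

Hamming distances to reference — S1: 3; S2: 4.
Smallest is S1 with 3 mismatches.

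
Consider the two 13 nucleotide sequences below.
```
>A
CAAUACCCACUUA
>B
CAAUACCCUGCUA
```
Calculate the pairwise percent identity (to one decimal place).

Mismatches at positions 9, 10, 11 (1-based): 3 of 13.
Identical positions: 10/13 = 76.92% → 76.9%.

76.9%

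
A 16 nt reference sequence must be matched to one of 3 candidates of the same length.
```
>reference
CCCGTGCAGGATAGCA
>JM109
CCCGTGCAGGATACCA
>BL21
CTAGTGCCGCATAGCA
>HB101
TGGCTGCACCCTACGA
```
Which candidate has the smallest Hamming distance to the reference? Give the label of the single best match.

JM109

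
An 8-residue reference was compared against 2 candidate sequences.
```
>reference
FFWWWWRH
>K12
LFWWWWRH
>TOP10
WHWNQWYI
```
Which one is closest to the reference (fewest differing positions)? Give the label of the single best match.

Hamming distances to reference — K12: 1; TOP10: 6.
Smallest is K12 with 1 mismatch.

K12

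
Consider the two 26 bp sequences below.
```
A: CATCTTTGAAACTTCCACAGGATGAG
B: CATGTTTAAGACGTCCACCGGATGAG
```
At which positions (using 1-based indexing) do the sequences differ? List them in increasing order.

Scanning 1-based: 4: C/G; 8: G/A; 10: A/G; 13: T/G; 19: A/C.

4, 8, 10, 13, 19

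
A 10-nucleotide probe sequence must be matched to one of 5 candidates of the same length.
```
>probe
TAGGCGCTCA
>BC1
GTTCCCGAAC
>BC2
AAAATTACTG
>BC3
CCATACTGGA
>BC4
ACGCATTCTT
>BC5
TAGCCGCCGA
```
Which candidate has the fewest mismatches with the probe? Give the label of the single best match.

BC5

BC1 differs at 9 sites; BC2 differs at 9 sites; BC3 differs at 9 sites; BC4 differs at 9 sites; BC5 differs at 3 sites. The closest is BC5.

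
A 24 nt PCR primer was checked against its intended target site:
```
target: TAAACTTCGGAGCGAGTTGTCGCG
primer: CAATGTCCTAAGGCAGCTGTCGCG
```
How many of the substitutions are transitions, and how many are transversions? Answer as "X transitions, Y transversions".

Transitions (purine↔purine or pyrimidine↔pyrimidine): 1 T→C, 7 T→C, 10 G→A, 17 T→C.
Transversions (purine↔pyrimidine): 4 A→T, 5 C→G, 9 G→T, 13 C→G, 14 G→C.

4 transitions, 5 transversions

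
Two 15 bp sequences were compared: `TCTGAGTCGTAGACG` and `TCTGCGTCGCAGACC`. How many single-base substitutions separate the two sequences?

3

Comparing position by position, 3 bases differ: 5 (A/C), 10 (T/C), 15 (G/C).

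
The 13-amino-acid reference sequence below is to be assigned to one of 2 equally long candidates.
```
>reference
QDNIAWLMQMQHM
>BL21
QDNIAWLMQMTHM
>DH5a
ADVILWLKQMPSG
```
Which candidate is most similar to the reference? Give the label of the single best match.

BL21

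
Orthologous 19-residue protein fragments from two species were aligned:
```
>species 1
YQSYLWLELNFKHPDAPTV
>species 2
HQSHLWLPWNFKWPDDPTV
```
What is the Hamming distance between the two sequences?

6

Mismatches (1-based): position 1: Y→H; position 4: Y→H; position 8: E→P; position 9: L→W; position 13: H→W; position 16: A→D.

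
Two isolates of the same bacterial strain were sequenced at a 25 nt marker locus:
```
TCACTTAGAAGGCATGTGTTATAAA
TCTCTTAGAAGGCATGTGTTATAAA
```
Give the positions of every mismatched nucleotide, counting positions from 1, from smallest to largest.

Differences at position 3 (A→T).

3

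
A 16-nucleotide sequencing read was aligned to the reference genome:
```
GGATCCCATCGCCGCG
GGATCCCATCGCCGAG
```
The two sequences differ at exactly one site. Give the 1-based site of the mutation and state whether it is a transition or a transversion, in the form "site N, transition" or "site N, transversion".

Site 15 changes C→A. C is a pyrimidine and A is a purine, so this is a transversion.

site 15, transversion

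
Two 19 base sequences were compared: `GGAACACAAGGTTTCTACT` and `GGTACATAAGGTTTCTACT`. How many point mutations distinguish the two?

The sequences differ at bases 3, 7 (1-based) — 2 in total.

2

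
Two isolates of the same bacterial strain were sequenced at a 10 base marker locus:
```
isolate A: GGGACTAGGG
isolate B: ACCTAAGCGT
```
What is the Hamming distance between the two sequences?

Comparing position by position, 9 positions differ: 1 (G/A), 2 (G/C), 3 (G/C), 4 (A/T), 5 (C/A), 6 (T/A), 7 (A/G), 8 (G/C), 10 (G/T).

9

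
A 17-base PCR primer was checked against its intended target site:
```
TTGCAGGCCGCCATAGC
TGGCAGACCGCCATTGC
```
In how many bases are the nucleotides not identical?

3

Mismatches (1-based): base 2: T→G; base 7: G→A; base 15: A→T.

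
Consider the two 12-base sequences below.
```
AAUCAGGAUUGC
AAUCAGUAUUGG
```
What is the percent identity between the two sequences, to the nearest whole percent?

83%

2 positions differ (7, 12), so 10 of 12 match: 10/12 = 83.33%.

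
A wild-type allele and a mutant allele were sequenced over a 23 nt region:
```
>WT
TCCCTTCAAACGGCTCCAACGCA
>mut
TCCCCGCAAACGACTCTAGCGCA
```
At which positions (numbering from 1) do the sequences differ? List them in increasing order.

Differences at position 5 (T→C), position 6 (T→G), position 13 (G→A), position 17 (C→T), position 19 (A→G).

5, 6, 13, 17, 19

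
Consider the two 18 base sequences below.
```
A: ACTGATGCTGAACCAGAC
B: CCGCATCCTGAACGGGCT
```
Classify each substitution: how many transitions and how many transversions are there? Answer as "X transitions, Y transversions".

2 transitions, 6 transversions

Transitions (purine↔purine or pyrimidine↔pyrimidine): 15 A→G, 18 C→T.
Transversions (purine↔pyrimidine): 1 A→C, 3 T→G, 4 G→C, 7 G→C, 14 C→G, 17 A→C.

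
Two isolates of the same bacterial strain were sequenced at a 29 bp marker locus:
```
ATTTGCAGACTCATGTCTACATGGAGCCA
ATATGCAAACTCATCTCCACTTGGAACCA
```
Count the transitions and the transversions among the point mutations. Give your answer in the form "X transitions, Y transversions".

3 transitions, 3 transversions

Transitions (purine↔purine or pyrimidine↔pyrimidine): 8 G→A, 18 T→C, 26 G→A.
Transversions (purine↔pyrimidine): 3 T→A, 15 G→C, 21 A→T.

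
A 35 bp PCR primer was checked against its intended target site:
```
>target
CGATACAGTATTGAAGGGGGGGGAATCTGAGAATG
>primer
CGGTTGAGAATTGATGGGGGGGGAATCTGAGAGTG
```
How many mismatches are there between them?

Comparing position by position, 6 sites differ: 3 (A/G), 5 (A/T), 6 (C/G), 9 (T/A), 15 (A/T), 33 (A/G).

6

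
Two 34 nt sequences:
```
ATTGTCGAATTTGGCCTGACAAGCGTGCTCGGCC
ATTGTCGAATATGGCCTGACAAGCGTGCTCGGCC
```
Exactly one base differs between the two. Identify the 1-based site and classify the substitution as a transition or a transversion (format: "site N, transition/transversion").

site 11, transversion

Site 11 changes T→A. T is a pyrimidine and A is a purine, so this is a transversion.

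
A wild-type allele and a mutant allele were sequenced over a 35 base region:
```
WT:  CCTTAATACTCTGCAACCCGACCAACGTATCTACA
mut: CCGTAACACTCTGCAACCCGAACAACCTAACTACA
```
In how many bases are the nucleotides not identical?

Comparing position by position, 5 bases differ: 3 (T/G), 7 (T/C), 22 (C/A), 27 (G/C), 30 (T/A).

5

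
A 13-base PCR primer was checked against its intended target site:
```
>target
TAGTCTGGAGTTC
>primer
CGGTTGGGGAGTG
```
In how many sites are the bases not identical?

8

Comparing position by position, 8 sites differ: 1 (T/C), 2 (A/G), 5 (C/T), 6 (T/G), 9 (A/G), 10 (G/A), 11 (T/G), 13 (C/G).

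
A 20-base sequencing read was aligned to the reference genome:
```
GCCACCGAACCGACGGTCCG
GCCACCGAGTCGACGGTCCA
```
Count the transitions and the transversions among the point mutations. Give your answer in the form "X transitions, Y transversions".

3 transitions, 0 transversions

Transitions (purine↔purine or pyrimidine↔pyrimidine): 9 A→G, 10 C→T, 20 G→A.
Transversions (purine↔pyrimidine): none.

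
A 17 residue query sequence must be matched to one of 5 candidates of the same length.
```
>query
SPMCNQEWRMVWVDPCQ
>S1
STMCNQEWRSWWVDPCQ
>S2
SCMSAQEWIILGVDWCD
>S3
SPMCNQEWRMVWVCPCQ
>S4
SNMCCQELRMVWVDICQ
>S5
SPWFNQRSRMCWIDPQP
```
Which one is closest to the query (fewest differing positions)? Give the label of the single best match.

S3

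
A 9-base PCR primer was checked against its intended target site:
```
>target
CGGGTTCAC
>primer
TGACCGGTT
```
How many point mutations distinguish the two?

8

Comparing position by position, 8 positions differ: 1 (C/T), 3 (G/A), 4 (G/C), 5 (T/C), 6 (T/G), 7 (C/G), 8 (A/T), 9 (C/T).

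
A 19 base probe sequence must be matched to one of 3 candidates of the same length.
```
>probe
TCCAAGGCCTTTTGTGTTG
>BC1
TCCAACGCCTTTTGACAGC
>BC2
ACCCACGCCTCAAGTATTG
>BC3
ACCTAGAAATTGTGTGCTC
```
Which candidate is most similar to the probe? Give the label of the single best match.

BC1

BC1 differs at 6 sites; BC2 differs at 7 sites; BC3 differs at 8 sites. The closest is BC1.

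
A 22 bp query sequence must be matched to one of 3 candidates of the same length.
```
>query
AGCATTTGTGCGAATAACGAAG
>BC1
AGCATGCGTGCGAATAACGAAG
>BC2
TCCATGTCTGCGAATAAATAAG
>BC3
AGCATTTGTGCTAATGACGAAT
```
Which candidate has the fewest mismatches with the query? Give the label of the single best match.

BC1

Hamming distances to query — BC1: 2; BC2: 6; BC3: 3.
Smallest is BC1 with 2 mismatches.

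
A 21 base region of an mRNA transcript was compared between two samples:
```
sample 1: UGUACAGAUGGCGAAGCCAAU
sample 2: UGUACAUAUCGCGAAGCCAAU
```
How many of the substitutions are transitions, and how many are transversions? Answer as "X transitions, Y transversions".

Mismatches (1-based):
site 7: G→U (purine→pyrimidine, transversion)
site 10: G→C (purine→pyrimidine, transversion)

0 transitions, 2 transversions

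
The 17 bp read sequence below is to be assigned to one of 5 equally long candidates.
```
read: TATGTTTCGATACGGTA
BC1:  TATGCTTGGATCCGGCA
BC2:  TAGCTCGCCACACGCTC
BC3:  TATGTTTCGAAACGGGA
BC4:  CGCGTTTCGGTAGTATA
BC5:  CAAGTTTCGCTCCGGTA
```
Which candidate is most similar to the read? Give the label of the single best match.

BC1 differs at 4 positions; BC2 differs at 8 positions; BC3 differs at 2 positions; BC4 differs at 7 positions; BC5 differs at 4 positions. The closest is BC3.

BC3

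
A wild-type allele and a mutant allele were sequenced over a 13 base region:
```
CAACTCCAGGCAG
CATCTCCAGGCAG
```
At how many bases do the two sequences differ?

Comparing position by position, 1 base differs: 3 (A/T).

1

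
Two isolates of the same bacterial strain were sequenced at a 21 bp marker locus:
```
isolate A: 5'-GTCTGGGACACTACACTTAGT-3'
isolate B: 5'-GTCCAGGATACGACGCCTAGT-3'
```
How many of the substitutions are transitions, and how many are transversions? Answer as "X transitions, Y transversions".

Mismatches (1-based):
base 4: T→C (pyrimidine→pyrimidine, transition)
base 5: G→A (purine→purine, transition)
base 9: C→T (pyrimidine→pyrimidine, transition)
base 12: T→G (pyrimidine→purine, transversion)
base 15: A→G (purine→purine, transition)
base 17: T→C (pyrimidine→pyrimidine, transition)

5 transitions, 1 transversion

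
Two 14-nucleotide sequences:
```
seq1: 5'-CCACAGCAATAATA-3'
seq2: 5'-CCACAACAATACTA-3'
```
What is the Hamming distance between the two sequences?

The sequences differ at positions 6, 12 (1-based) — 2 in total.

2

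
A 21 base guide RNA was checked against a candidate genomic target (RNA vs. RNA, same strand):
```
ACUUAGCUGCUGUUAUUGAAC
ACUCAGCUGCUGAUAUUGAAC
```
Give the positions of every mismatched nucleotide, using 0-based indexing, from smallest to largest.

Scanning 0-based: 3: U/C; 12: U/A.

3, 12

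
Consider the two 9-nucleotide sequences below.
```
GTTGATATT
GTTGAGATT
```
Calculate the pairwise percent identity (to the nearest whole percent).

1 position differs (6), so 8 of 9 match: 8/9 = 88.89%.

89%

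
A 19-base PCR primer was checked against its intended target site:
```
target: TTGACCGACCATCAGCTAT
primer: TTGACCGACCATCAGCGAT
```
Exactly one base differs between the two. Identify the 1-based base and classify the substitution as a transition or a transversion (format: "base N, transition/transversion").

The sequences differ only at base 17: T→G (pyrimidine→purine), a transversion.

base 17, transversion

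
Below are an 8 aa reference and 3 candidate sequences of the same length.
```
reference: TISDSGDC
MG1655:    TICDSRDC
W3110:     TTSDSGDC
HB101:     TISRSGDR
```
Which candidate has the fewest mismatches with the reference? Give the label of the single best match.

Hamming distances to reference — MG1655: 2; W3110: 1; HB101: 2.
Smallest is W3110 with 1 mismatch.

W3110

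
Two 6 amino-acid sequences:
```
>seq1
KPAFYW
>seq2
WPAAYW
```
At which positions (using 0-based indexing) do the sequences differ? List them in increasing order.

Differences at position 0 (K→W), position 3 (F→A).

0, 3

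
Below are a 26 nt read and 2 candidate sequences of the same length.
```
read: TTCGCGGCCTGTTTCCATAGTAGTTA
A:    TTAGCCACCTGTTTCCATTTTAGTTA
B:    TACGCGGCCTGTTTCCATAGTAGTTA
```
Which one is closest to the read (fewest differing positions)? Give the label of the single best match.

Hamming distances to read — A: 5; B: 1.
Smallest is B with 1 mismatch.

B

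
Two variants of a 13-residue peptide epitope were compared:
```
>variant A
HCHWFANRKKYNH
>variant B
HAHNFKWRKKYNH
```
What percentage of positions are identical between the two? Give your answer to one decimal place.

69.2%

Mismatches at positions 2, 4, 6, 7 (1-based): 4 of 13.
Identical positions: 9/13 = 69.23% → 69.2%.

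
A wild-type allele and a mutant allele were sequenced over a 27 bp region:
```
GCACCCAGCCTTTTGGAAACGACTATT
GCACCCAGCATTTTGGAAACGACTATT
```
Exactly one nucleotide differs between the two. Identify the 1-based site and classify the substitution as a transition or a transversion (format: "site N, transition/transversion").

Site 10 changes C→A. C is a pyrimidine and A is a purine, so this is a transversion.

site 10, transversion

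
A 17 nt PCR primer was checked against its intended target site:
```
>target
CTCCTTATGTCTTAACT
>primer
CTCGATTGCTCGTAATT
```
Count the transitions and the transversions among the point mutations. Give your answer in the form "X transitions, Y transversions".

Mismatches (1-based):
base 4: C→G (pyrimidine→purine, transversion)
base 5: T→A (pyrimidine→purine, transversion)
base 7: A→T (purine→pyrimidine, transversion)
base 8: T→G (pyrimidine→purine, transversion)
base 9: G→C (purine→pyrimidine, transversion)
base 12: T→G (pyrimidine→purine, transversion)
base 16: C→T (pyrimidine→pyrimidine, transition)

1 transition, 6 transversions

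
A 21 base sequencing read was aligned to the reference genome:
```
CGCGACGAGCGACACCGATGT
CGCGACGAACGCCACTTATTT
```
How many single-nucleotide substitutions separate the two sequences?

5

The sequences differ at bases 9, 12, 16, 17, 20 (1-based) — 5 in total.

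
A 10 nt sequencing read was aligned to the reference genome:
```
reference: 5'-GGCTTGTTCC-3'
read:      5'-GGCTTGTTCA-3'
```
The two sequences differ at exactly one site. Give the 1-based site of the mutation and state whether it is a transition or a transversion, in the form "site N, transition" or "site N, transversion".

The sequences differ only at site 10: C→A (pyrimidine→purine), a transversion.

site 10, transversion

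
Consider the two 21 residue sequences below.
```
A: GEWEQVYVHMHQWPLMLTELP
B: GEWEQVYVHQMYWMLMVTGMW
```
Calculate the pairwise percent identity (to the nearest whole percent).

Mismatches at positions 10, 11, 12, 14, 17, 19, 20, 21 (1-based): 8 of 21.
Identical positions: 13/21 = 61.9% → 62%.

62%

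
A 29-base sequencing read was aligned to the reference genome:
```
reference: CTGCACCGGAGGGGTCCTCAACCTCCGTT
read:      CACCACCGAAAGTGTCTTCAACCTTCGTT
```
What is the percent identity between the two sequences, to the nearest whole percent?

7 positions differ (2, 3, 9, 11, 13, 17, 25), so 22 of 29 match: 22/29 = 75.86%.

76%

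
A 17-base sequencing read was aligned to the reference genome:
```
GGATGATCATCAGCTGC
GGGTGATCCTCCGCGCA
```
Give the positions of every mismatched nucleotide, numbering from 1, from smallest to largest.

Differences at position 3 (A→G), position 9 (A→C), position 12 (A→C), position 15 (T→G), position 16 (G→C), position 17 (C→A).

3, 9, 12, 15, 16, 17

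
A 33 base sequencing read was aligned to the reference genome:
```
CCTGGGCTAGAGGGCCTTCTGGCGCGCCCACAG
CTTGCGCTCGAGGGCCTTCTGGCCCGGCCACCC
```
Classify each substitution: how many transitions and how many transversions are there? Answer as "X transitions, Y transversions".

Mismatches (1-based):
position 2: C→T (pyrimidine→pyrimidine, transition)
position 5: G→C (purine→pyrimidine, transversion)
position 9: A→C (purine→pyrimidine, transversion)
position 24: G→C (purine→pyrimidine, transversion)
position 27: C→G (pyrimidine→purine, transversion)
position 32: A→C (purine→pyrimidine, transversion)
position 33: G→C (purine→pyrimidine, transversion)

1 transition, 6 transversions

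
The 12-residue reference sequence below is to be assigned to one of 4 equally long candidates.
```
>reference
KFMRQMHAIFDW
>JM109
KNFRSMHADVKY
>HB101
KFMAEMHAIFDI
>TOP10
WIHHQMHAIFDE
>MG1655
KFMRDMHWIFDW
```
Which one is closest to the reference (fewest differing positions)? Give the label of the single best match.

MG1655

Hamming distances to reference — JM109: 7; HB101: 3; TOP10: 5; MG1655: 2.
Smallest is MG1655 with 2 mismatches.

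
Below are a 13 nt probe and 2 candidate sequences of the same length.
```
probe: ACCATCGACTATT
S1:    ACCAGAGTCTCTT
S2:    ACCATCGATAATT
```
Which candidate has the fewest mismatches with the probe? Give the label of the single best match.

S2

Hamming distances to probe — S1: 4; S2: 2.
Smallest is S2 with 2 mismatches.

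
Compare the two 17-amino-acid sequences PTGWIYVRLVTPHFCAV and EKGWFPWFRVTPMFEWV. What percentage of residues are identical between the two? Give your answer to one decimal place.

41.2%

Mismatches at positions 1, 2, 5, 6, 7, 8, 9, 13, 15, 16 (1-based): 10 of 17.
Identical positions: 7/17 = 41.18% → 41.2%.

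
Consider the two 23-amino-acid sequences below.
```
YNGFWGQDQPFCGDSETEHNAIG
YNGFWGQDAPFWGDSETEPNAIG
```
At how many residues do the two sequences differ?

3

Mismatches (1-based): residue 9: Q→A; residue 12: C→W; residue 19: H→P.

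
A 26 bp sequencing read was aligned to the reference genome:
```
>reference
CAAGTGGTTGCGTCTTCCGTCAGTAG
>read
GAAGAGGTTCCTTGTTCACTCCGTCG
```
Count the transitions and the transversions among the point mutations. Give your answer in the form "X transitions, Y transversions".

0 transitions, 9 transversions

Mismatches (1-based):
position 1: C→G (pyrimidine→purine, transversion)
position 5: T→A (pyrimidine→purine, transversion)
position 10: G→C (purine→pyrimidine, transversion)
position 12: G→T (purine→pyrimidine, transversion)
position 14: C→G (pyrimidine→purine, transversion)
position 18: C→A (pyrimidine→purine, transversion)
position 19: G→C (purine→pyrimidine, transversion)
position 22: A→C (purine→pyrimidine, transversion)
position 25: A→C (purine→pyrimidine, transversion)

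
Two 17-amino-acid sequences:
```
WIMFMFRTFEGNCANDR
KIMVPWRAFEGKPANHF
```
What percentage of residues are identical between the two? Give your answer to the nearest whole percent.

47%

Mismatches at positions 1, 4, 5, 6, 8, 12, 13, 16, 17 (1-based): 9 of 17.
Identical positions: 8/17 = 47.06% → 47%.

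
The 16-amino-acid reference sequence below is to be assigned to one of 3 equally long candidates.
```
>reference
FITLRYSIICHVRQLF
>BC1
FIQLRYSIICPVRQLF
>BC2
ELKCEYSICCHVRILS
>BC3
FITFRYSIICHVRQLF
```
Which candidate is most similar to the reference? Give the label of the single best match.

BC3

BC1 differs at 2 residues; BC2 differs at 8 residues; BC3 differs at 1 residue. The closest is BC3.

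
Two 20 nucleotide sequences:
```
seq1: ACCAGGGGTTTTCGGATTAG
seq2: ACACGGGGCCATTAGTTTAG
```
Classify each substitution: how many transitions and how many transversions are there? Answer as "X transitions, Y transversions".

4 transitions, 4 transversions

Transitions (purine↔purine or pyrimidine↔pyrimidine): 9 T→C, 10 T→C, 13 C→T, 14 G→A.
Transversions (purine↔pyrimidine): 3 C→A, 4 A→C, 11 T→A, 16 A→T.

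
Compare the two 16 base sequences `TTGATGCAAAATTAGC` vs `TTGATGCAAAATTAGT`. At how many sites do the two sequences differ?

Comparing position by position, 1 site differs: 16 (C/T).

1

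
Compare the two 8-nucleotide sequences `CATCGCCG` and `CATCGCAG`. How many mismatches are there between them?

Comparing position by position, 1 site differs: 7 (C/A).

1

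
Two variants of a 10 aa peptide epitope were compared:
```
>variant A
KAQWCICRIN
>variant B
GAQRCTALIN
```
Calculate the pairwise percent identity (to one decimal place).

5 positions differ (1, 4, 6, 7, 8), so 5 of 10 match: 5/10 = 50%.

50.0%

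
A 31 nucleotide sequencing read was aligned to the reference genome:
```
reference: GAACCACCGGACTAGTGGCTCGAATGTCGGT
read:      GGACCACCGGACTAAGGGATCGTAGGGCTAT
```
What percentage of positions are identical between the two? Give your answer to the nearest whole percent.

71%

9 positions differ (2, 15, 16, 19, 23, 25, 27, 29, 30), so 22 of 31 match: 22/31 = 70.97%.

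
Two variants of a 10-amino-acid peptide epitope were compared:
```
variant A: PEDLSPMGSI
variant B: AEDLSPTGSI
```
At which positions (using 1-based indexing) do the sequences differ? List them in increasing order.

1, 7

Differences at position 1 (P→A), position 7 (M→T).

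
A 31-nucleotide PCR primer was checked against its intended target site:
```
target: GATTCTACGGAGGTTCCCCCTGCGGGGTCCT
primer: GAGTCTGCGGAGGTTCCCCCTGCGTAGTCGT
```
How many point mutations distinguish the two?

5

Mismatches (1-based): site 3: T→G; site 7: A→G; site 25: G→T; site 26: G→A; site 30: C→G.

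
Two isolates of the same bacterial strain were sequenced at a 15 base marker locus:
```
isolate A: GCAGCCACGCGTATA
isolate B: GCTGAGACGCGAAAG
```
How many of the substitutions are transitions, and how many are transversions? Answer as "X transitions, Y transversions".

Transitions (purine↔purine or pyrimidine↔pyrimidine): 15 A→G.
Transversions (purine↔pyrimidine): 3 A→T, 5 C→A, 6 C→G, 12 T→A, 14 T→A.

1 transition, 5 transversions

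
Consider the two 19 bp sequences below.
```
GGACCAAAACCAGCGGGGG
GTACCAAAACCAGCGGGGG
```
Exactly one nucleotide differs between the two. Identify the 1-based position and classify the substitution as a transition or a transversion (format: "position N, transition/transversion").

Position 2 changes G→T. G is a purine and T is a pyrimidine, so this is a transversion.

position 2, transversion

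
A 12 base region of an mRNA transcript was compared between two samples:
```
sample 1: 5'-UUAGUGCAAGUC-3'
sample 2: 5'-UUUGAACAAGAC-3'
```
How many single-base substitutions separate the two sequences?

4

The sequences differ at bases 3, 5, 6, 11 (1-based) — 4 in total.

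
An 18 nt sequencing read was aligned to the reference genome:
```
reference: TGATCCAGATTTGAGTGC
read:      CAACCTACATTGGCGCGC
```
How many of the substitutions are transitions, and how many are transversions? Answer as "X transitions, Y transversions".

5 transitions, 3 transversions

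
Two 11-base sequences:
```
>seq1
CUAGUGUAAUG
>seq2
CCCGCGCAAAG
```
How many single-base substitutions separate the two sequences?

Mismatches (1-based): base 2: U→C; base 3: A→C; base 5: U→C; base 7: U→C; base 10: U→A.

5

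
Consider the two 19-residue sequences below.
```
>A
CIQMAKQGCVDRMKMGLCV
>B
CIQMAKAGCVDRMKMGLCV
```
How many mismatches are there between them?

1

Comparing position by position, 1 position differs: 7 (Q/A).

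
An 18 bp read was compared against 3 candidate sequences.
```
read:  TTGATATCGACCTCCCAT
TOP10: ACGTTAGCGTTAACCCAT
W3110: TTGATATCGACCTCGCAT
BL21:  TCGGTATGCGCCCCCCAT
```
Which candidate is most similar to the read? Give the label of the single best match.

W3110

Hamming distances to read — TOP10: 8; W3110: 1; BL21: 6.
Smallest is W3110 with 1 mismatch.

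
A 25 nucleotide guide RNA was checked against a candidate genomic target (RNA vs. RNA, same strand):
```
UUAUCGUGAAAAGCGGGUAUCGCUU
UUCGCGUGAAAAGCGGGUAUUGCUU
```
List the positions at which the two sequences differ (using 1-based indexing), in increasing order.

3, 4, 21

Scanning 1-based: 3: A/C; 4: U/G; 21: C/U.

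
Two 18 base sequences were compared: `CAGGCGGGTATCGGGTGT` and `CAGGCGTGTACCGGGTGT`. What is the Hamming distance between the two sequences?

2

The sequences differ at positions 7, 11 (1-based) — 2 in total.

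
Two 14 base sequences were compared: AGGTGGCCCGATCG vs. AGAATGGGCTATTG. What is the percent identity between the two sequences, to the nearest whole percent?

7 positions differ (3, 4, 5, 7, 8, 10, 13), so 7 of 14 match: 7/14 = 50%.

50%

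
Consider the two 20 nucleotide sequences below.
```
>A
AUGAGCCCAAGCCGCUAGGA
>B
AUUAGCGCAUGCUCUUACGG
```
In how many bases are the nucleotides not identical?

8

Comparing position by position, 8 bases differ: 3 (G/U), 7 (C/G), 10 (A/U), 13 (C/U), 14 (G/C), 15 (C/U), 18 (G/C), 20 (A/G).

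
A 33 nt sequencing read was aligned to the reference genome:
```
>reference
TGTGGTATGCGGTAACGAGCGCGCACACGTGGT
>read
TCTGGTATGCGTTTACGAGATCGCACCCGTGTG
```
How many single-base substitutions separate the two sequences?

Comparing position by position, 8 bases differ: 2 (G/C), 12 (G/T), 14 (A/T), 20 (C/A), 21 (G/T), 27 (A/C), 32 (G/T), 33 (T/G).

8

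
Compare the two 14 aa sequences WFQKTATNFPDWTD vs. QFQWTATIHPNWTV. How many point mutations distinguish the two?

Mismatches (1-based): residue 1: W→Q; residue 4: K→W; residue 8: N→I; residue 9: F→H; residue 11: D→N; residue 14: D→V.

6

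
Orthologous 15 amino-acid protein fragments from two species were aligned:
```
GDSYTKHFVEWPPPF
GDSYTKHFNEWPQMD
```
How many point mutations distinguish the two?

Mismatches (1-based): position 9: V→N; position 13: P→Q; position 14: P→M; position 15: F→D.

4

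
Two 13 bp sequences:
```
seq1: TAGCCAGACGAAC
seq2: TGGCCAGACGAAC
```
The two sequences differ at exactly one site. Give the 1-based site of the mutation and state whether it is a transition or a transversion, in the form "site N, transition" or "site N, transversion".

site 2, transition

Site 2 changes A→G. A is a purine and G is a purine, so this is a transition.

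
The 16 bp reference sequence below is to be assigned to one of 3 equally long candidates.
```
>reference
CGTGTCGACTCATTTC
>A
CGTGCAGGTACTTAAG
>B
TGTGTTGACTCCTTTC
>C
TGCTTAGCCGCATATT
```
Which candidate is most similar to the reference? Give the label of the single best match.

B

A differs at 9 positions; B differs at 3 positions; C differs at 8 positions. The closest is B.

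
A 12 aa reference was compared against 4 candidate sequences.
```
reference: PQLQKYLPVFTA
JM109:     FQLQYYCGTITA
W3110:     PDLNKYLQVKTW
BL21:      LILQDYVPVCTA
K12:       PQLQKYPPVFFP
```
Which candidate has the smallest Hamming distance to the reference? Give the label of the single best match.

JM109 differs at 6 positions; W3110 differs at 5 positions; BL21 differs at 5 positions; K12 differs at 3 positions. The closest is K12.

K12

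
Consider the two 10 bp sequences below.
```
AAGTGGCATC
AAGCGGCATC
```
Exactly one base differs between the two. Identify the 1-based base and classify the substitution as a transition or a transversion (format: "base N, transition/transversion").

The sequences differ only at base 4: T→C (pyrimidine→pyrimidine), a transition.

base 4, transition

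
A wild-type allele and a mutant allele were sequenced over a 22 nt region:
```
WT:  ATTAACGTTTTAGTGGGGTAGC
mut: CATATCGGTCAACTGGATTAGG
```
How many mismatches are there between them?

10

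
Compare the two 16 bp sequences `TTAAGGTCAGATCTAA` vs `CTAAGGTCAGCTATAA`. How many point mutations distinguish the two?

3

Mismatches (1-based): site 1: T→C; site 11: A→C; site 13: C→A.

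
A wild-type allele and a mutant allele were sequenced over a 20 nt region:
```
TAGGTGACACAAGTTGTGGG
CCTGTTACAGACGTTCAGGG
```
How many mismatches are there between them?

Comparing position by position, 8 bases differ: 1 (T/C), 2 (A/C), 3 (G/T), 6 (G/T), 10 (C/G), 12 (A/C), 16 (G/C), 17 (T/A).

8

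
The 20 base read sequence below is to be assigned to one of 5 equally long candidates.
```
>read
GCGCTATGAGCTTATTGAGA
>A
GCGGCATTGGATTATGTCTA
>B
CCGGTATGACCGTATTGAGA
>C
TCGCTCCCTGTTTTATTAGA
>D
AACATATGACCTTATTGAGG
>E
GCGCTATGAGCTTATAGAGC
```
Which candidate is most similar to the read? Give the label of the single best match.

A differs at 9 sites; B differs at 4 sites; C differs at 9 sites; D differs at 6 sites; E differs at 2 sites. The closest is E.

E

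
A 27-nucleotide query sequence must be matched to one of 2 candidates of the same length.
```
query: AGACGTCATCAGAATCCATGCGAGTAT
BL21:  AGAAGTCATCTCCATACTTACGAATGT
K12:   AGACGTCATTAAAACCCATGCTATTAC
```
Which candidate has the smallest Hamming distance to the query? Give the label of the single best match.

BL21 differs at 9 bases; K12 differs at 6 bases. The closest is K12.

K12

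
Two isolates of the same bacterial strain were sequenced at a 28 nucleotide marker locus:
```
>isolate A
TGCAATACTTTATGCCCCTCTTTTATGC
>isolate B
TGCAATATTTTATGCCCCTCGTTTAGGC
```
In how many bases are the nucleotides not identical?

Comparing position by position, 3 bases differ: 8 (C/T), 21 (T/G), 26 (T/G).

3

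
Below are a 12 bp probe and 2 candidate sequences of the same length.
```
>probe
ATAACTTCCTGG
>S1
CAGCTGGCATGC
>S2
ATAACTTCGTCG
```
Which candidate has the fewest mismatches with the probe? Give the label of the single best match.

S2

Hamming distances to probe — S1: 9; S2: 2.
Smallest is S2 with 2 mismatches.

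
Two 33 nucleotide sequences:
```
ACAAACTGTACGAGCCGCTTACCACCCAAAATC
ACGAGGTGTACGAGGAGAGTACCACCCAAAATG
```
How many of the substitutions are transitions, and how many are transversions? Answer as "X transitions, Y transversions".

Mismatches (1-based):
position 3: A→G (purine→purine, transition)
position 5: A→G (purine→purine, transition)
position 6: C→G (pyrimidine→purine, transversion)
position 15: C→G (pyrimidine→purine, transversion)
position 16: C→A (pyrimidine→purine, transversion)
position 18: C→A (pyrimidine→purine, transversion)
position 19: T→G (pyrimidine→purine, transversion)
position 33: C→G (pyrimidine→purine, transversion)

2 transitions, 6 transversions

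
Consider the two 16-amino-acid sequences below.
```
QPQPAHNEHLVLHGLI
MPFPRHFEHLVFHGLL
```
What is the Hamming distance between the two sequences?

Comparing position by position, 6 positions differ: 1 (Q/M), 3 (Q/F), 5 (A/R), 7 (N/F), 12 (L/F), 16 (I/L).

6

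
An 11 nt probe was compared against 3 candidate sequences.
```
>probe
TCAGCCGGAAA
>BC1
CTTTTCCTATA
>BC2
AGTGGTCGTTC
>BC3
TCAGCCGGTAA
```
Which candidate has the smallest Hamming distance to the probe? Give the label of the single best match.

BC3

Hamming distances to probe — BC1: 8; BC2: 9; BC3: 1.
Smallest is BC3 with 1 mismatch.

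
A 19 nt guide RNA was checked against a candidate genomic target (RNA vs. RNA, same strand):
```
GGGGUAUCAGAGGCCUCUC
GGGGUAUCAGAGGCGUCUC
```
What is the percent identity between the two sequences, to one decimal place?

94.7%

1 position differs (15), so 18 of 19 match: 18/19 = 94.74%.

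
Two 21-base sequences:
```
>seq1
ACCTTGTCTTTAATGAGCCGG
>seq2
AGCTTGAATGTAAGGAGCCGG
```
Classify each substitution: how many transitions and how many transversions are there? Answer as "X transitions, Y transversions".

0 transitions, 5 transversions

Mismatches (1-based):
position 2: C→G (pyrimidine→purine, transversion)
position 7: T→A (pyrimidine→purine, transversion)
position 8: C→A (pyrimidine→purine, transversion)
position 10: T→G (pyrimidine→purine, transversion)
position 14: T→G (pyrimidine→purine, transversion)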